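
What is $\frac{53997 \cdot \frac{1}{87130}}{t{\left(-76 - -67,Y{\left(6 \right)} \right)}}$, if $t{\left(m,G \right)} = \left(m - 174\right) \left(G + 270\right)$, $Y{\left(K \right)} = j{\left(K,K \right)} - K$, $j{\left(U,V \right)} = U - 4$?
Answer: $- \frac{17999}{1413771380} \approx -1.2731 \cdot 10^{-5}$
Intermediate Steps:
$j{\left(U,V \right)} = -4 + U$
$Y{\left(K \right)} = -4$ ($Y{\left(K \right)} = \left(-4 + K\right) - K = -4$)
$t{\left(m,G \right)} = \left(-174 + m\right) \left(270 + G\right)$
$\frac{53997 \cdot \frac{1}{87130}}{t{\left(-76 - -67,Y{\left(6 \right)} \right)}} = \frac{53997 \cdot \frac{1}{87130}}{-46980 - -696 + 270 \left(-76 - -67\right) - 4 \left(-76 - -67\right)} = \frac{53997 \cdot \frac{1}{87130}}{-46980 + 696 + 270 \left(-76 + 67\right) - 4 \left(-76 + 67\right)} = \frac{53997}{87130 \left(-46980 + 696 + 270 \left(-9\right) - -36\right)} = \frac{53997}{87130 \left(-46980 + 696 - 2430 + 36\right)} = \frac{53997}{87130 \left(-48678\right)} = \frac{53997}{87130} \left(- \frac{1}{48678}\right) = - \frac{17999}{1413771380}$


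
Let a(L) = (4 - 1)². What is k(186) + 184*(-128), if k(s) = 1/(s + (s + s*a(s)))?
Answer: -48187391/2046 ≈ -23552.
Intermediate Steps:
a(L) = 9 (a(L) = 3² = 9)
k(s) = 1/(11*s) (k(s) = 1/(s + (s + s*9)) = 1/(s + (s + 9*s)) = 1/(s + 10*s) = 1/(11*s))
k(186) + 184*(-128) = (1/11)/186 + 184*(-128) = (1/11)*(1/186) - 23552 = 1/2046 - 23552 = -48187391/2046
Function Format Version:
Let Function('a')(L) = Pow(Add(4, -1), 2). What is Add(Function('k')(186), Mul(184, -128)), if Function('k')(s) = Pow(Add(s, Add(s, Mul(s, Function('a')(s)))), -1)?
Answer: Rational(-48187391, 2046) ≈ -23552.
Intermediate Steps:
Function('a')(L) = 9 (Function('a')(L) = Pow(3, 2) = 9)
Function('k')(s) = Mul(Rational(1, 11), Pow(s, -1)) (Function('k')(s) = Pow(Add(s, Add(s, Mul(s, 9))), -1) = Pow(Add(s, Add(s, Mul(9, s))), -1) = Pow(Add(s, Mul(10, s)), -1) = Pow(Mul(11, s), -1) = Mul(Rational(1, 11), Pow(s, -1)))
Add(Function('k')(186), Mul(184, -128)) = Add(Mul(Rational(1, 11), Pow(186, -1)), Mul(184, -128)) = Add(Mul(Rational(1, 11), Rational(1, 186)), -23552) = Add(Rational(1, 2046), -23552) = Rational(-48187391, 2046)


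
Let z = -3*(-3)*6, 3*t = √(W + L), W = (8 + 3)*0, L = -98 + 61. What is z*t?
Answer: 18*I*√37 ≈ 109.49*I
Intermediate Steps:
L = -37
W = 0 (W = 11*0 = 0)
t = I*√37/3 (t = √(0 - 37)/3 = √(-37)/3 = (I*√37)/3 = I*√37/3 ≈ 2.0276*I)
z = 54 (z = 9*6 = 54)
z*t = 54*(I*√37/3) = 18*I*√37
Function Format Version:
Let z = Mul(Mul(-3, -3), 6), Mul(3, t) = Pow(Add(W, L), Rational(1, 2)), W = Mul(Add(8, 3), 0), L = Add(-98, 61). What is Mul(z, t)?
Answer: Mul(18, I, Pow(37, Rational(1, 2))) ≈ Mul(109.49, I)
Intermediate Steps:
L = -37
W = 0 (W = Mul(11, 0) = 0)
t = Mul(Rational(1, 3), I, Pow(37, Rational(1, 2))) (t = Mul(Rational(1, 3), Pow(Add(0, -37), Rational(1, 2))) = Mul(Rational(1, 3), Pow(-37, Rational(1, 2))) = Mul(Rational(1, 3), Mul(I, Pow(37, Rational(1, 2)))) = Mul(Rational(1, 3), I, Pow(37, Rational(1, 2))) ≈ Mul(2.0276, I))
z = 54 (z = Mul(9, 6) = 54)
Mul(z, t) = Mul(54, Mul(Rational(1, 3), I, Pow(37, Rational(1, 2)))) = Mul(18, I, Pow(37, Rational(1, 2)))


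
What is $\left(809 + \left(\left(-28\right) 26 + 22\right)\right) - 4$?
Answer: $99$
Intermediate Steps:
$\left(809 + \left(\left(-28\right) 26 + 22\right)\right) - 4 = \left(809 + \left(-728 + 22\right)\right) - 4 = \left(809 - 706\right) - 4 = 103 - 4 = 99$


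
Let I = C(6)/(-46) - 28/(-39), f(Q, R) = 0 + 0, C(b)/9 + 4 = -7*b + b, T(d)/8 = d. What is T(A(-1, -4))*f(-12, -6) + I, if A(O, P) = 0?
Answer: 7664/897 ≈ 8.5440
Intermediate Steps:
T(d) = 8*d
C(b) = -36 - 54*b (C(b) = -36 + 9*(-7*b + b) = -36 + 9*(-6*b) = -36 - 54*b)
f(Q, R) = 0
I = 7664/897 (I = (-36 - 54*6)/(-46) - 28/(-39) = (-36 - 324)*(-1/46) - 28*(-1/39) = -360*(-1/46) + 28/39 = 180/23 + 28/39 = 7664/897 ≈ 8.5440)
T(A(-1, -4))*f(-12, -6) + I = (8*0)*0 + 7664/897 = 0*0 + 7664/897 = 0 + 7664/897 = 7664/897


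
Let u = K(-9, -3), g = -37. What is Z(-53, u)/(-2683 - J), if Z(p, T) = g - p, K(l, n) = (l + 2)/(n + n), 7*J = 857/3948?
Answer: -442176/74148245 ≈ -0.0059634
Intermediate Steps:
J = 857/27636 (J = (857/3948)/7 = (857*(1/3948))/7 = (⅐)*(857/3948) = 857/27636 ≈ 0.031010)
K(l, n) = (2 + l)/(2*n) (K(l, n) = (2 + l)/((2*n)) = (2 + l)*(1/(2*n)) = (2 + l)/(2*n))
u = 7/6 (u = (½)*(2 - 9)/(-3) = (½)*(-⅓)*(-7) = 7/6 ≈ 1.1667)
Z(p, T) = -37 - p
Z(-53, u)/(-2683 - J) = (-37 - 1*(-53))/(-2683 - 1*857/27636) = (-37 + 53)/(-2683 - 857/27636) = 16/(-74148245/27636) = 16*(-27636/74148245) = -442176/74148245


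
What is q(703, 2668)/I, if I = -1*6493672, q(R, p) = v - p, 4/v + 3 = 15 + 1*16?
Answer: 18675/45455704 ≈ 0.00041084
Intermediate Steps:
v = 1/7 (v = 4/(-3 + (15 + 1*16)) = 4/(-3 + (15 + 16)) = 4/(-3 + 31) = 4/28 = 4*(1/28) = 1/7 ≈ 0.14286)
q(R, p) = 1/7 - p
I = -6493672
q(703, 2668)/I = (1/7 - 1*2668)/(-6493672) = (1/7 - 2668)*(-1/6493672) = -18675/7*(-1/6493672) = 18675/45455704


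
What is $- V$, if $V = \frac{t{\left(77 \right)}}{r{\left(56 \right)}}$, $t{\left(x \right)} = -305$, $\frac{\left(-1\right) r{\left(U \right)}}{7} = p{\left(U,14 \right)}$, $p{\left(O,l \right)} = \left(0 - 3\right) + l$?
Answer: $- \frac{305}{77} \approx -3.961$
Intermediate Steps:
$p{\left(O,l \right)} = -3 + l$
$r{\left(U \right)} = -77$ ($r{\left(U \right)} = - 7 \left(-3 + 14\right) = \left(-7\right) 11 = -77$)
$V = \frac{305}{77}$ ($V = - \frac{305}{-77} = \left(-305\right) \left(- \frac{1}{77}\right) = \frac{305}{77} \approx 3.961$)
$- V = \left(-1\right) \frac{305}{77} = - \frac{305}{77}$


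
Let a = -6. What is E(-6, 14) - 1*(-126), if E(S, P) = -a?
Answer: 132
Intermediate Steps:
E(S, P) = 6 (E(S, P) = -1*(-6) = 6)
E(-6, 14) - 1*(-126) = 6 - 1*(-126) = 6 + 126 = 132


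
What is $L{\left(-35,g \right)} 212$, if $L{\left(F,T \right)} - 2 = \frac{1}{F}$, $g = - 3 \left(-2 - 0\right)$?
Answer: $\frac{14628}{35} \approx 417.94$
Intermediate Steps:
$g = 6$ ($g = - 3 \left(-2 + 0\right) = \left(-3\right) \left(-2\right) = 6$)
$L{\left(F,T \right)} = 2 + \frac{1}{F}$
$L{\left(-35,g \right)} 212 = \left(2 + \frac{1}{-35}\right) 212 = \left(2 - \frac{1}{35}\right) 212 = \frac{69}{35} \cdot 212 = \frac{14628}{35}$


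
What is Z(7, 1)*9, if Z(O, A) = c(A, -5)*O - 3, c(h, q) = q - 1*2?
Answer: -468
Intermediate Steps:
c(h, q) = -2 + q (c(h, q) = q - 2 = -2 + q)
Z(O, A) = -3 - 7*O (Z(O, A) = (-2 - 5)*O - 3 = -7*O - 3 = -3 - 7*O)
Z(7, 1)*9 = (-3 - 7*7)*9 = (-3 - 49)*9 = -52*9 = -468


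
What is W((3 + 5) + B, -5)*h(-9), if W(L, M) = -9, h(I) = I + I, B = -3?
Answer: 162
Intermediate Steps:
h(I) = 2*I
W((3 + 5) + B, -5)*h(-9) = -18*(-9) = -9*(-18) = 162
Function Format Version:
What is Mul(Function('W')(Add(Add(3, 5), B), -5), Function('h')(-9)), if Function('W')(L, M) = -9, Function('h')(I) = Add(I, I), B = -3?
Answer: 162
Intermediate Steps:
Function('h')(I) = Mul(2, I)
Mul(Function('W')(Add(Add(3, 5), B), -5), Function('h')(-9)) = Mul(-9, Mul(2, -9)) = Mul(-9, -18) = 162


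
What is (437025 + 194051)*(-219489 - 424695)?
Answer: -406529061984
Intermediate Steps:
(437025 + 194051)*(-219489 - 424695) = 631076*(-644184) = -406529061984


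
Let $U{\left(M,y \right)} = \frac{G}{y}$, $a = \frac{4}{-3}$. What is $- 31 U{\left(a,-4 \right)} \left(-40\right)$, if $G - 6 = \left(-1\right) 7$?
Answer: $310$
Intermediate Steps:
$G = -1$ ($G = 6 - 7 = -1$)
$a = - \frac{4}{3}$ ($a = 4 \left(- \frac{1}{3}\right) = - \frac{4}{3} \approx -1.3333$)
$U{\left(M,y \right)} = - \frac{1}{y}$
$- 31 U{\left(a,-4 \right)} \left(-40\right) = - 31 \left(- \frac{1}{-4}\right) \left(-40\right) = - 31 \left(\left(-1\right) \left(- \frac{1}{4}\right)\right) \left(-40\right) = \left(-31\right) \frac{1}{4} \left(-40\right) = \left(- \frac{31}{4}\right) \left(-40\right) = 310$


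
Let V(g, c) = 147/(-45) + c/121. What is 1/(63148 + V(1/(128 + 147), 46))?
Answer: 1815/114608381 ≈ 1.5837e-5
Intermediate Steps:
V(g, c) = -49/15 + c/121 (V(g, c) = 147*(-1/45) + c*(1/121) = -49/15 + c/121)
1/(63148 + V(1/(128 + 147), 46)) = 1/(63148 + (-49/15 + (1/121)*46)) = 1/(63148 + (-49/15 + 46/121)) = 1/(63148 - 5239/1815) = 1/(114608381/1815) = 1815/114608381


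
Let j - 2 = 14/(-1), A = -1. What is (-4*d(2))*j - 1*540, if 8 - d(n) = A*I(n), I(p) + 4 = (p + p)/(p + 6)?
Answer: -324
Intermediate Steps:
I(p) = -4 + 2*p/(6 + p) (I(p) = -4 + (p + p)/(p + 6) = -4 + (2*p)/(6 + p) = -4 + 2*p/(6 + p))
d(n) = 8 + 2*(-12 - n)/(6 + n) (d(n) = 8 - (-1)*2*(-12 - n)/(6 + n) = 8 - (-2)*(-12 - n)/(6 + n) = 8 + 2*(-12 - n)/(6 + n))
j = -12 (j = 2 + 14/(-1) = 2 + 14*(-1) = 2 - 14 = -12)
(-4*d(2))*j - 1*540 = -24*(4 + 2)/(6 + 2)*(-12) - 1*540 = -24*6/8*(-12) - 540 = -4*9/2*(-12) - 540 = -18*(-12) - 540 = 216 - 540 = -324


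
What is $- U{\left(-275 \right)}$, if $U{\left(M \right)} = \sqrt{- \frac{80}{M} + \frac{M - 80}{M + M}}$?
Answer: $- \frac{\sqrt{11330}}{110} \approx -0.96766$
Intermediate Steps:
$U{\left(M \right)} = \sqrt{- \frac{80}{M} + \frac{-80 + M}{2 M}}$
$- U{\left(-275 \right)} = - \frac{\sqrt{2} \sqrt{\frac{-240 - 275}{-275}}}{2} = - \frac{\sqrt{2} \sqrt{\left(- \frac{1}{275}\right) \left(-515\right)}}{2} = - \frac{\sqrt{2} \sqrt{\frac{103}{55}}}{2} = - \frac{\sqrt{2} \frac{\sqrt{5665}}{55}}{2} = - \frac{\sqrt{11330}}{110}$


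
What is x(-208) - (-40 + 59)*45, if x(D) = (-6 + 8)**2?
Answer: -851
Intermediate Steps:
x(D) = 4 (x(D) = 2**2 = 4)
x(-208) - (-40 + 59)*45 = 4 - (-40 + 59)*45 = 4 - 19*45 = 4 - 1*855 = 4 - 855 = -851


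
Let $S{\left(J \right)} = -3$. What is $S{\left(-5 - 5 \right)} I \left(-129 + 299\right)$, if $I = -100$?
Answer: $51000$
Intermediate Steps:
$S{\left(-5 - 5 \right)} I \left(-129 + 299\right) = - 3 \left(- 100 \left(-129 + 299\right)\right) = - 3 \left(\left(-100\right) 170\right) = \left(-3\right) \left(-17000\right) = 51000$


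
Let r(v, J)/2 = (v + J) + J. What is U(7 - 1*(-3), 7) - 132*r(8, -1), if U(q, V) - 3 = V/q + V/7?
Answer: -15793/10 ≈ -1579.3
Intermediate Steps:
r(v, J) = 2*v + 4*J (r(v, J) = 2*((v + J) + J) = 2*((J + v) + J) = 2*(v + 2*J) = 2*v + 4*J)
U(q, V) = 3 + V/7 + V/q (U(q, V) = 3 + (V/q + V/7) = 3 + (V/7 + V/q) = 3 + V/7 + V/q)
U(7 - 1*(-3), 7) - 132*r(8, -1) = (3 + (⅐)*7 + 7/(7 - 1*(-3))) - 132*(2*8 + 4*(-1)) = (3 + 1 + 7/(7 + 3)) - 132*(16 - 4) = (3 + 1 + 7/10) - 132*12 = (3 + 1 + 7*(⅒)) - 1584 = (3 + 1 + 7/10) - 1584 = 47/10 - 1584 = -15793/10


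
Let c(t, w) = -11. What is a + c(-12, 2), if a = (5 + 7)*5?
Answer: 49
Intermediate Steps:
a = 60 (a = 12*5 = 60)
a + c(-12, 2) = 60 - 11 = 49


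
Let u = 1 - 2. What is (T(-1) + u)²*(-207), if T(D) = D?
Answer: -828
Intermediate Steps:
u = -1
(T(-1) + u)²*(-207) = (-1 - 1)²*(-207) = (-2)²*(-207) = 4*(-207) = -828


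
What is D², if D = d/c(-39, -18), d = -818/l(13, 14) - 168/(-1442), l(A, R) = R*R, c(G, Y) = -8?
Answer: 1676984401/6520885504 ≈ 0.25717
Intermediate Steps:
l(A, R) = R²
d = -40951/10094 (d = -818/(14²) - 168/(-1442) = -818/196 - 168*(-1/1442) = -818*1/196 + 12/103 = -409/98 + 12/103 = -40951/10094 ≈ -4.0570)
D = 40951/80752 (D = -40951/10094/(-8) = -40951/10094*(-⅛) = 40951/80752 ≈ 0.50712)
D² = (40951/80752)² = 1676984401/6520885504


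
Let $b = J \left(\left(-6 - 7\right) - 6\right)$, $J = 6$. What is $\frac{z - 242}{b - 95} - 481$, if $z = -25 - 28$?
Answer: $- \frac{100234}{209} \approx -479.59$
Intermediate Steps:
$z = -53$ ($z = -25 - 28 = -53$)
$b = -114$ ($b = 6 \left(\left(-6 - 7\right) - 6\right) = 6 \left(-13 - 6\right) = 6 \left(-19\right) = -114$)
$\frac{z - 242}{b - 95} - 481 = \frac{-53 - 242}{-114 - 95} - 481 = - \frac{295}{-209} - 481 = \left(-295\right) \left(- \frac{1}{209}\right) - 481 = \frac{295}{209} - 481 = - \frac{100234}{209}$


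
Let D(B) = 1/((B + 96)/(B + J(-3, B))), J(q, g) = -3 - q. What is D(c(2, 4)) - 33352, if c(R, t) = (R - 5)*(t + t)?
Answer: -100057/3 ≈ -33352.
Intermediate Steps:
c(R, t) = 2*t*(-5 + R) (c(R, t) = (-5 + R)*(2*t) = 2*t*(-5 + R))
D(B) = B/(96 + B) (D(B) = 1/((B + 96)/(B + (-3 - 1*(-3)))) = 1/((96 + B)/(B + (-3 + 3))) = 1/((96 + B)/(B + 0)) = 1/((96 + B)/B) = B/(96 + B))
D(c(2, 4)) - 33352 = (2*4*(-5 + 2))/(96 + 2*4*(-5 + 2)) - 33352 = (2*4*(-3))/(96 + 2*4*(-3)) - 33352 = -24/(96 - 24) - 33352 = -24/72 - 33352 = -24*1/72 - 33352 = -1/3 - 33352 = -100057/3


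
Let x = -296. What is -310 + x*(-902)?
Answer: 266682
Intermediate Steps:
-310 + x*(-902) = -310 - 296*(-902) = -310 + 266992 = 266682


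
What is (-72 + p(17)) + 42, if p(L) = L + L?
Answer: 4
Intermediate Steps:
p(L) = 2*L
(-72 + p(17)) + 42 = (-72 + 2*17) + 42 = (-72 + 34) + 42 = -38 + 42 = 4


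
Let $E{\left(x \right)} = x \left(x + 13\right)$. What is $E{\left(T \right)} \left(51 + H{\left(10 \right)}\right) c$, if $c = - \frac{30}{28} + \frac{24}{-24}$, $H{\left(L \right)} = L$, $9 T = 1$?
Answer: $- \frac{104371}{567} \approx -184.08$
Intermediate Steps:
$T = \frac{1}{9}$ ($T = \frac{1}{9} \cdot 1 = \frac{1}{9} \approx 0.11111$)
$E{\left(x \right)} = x \left(13 + x\right)$
$c = - \frac{29}{14}$ ($c = \left(-30\right) \frac{1}{28} + 24 \left(- \frac{1}{24}\right) = - \frac{15}{14} - 1 = - \frac{29}{14} \approx -2.0714$)
$E{\left(T \right)} \left(51 + H{\left(10 \right)}\right) c = \frac{13 + \frac{1}{9}}{9} \left(51 + 10\right) \left(- \frac{29}{14}\right) = \frac{1}{9} \cdot \frac{118}{9} \cdot 61 \left(- \frac{29}{14}\right) = \frac{118}{81} \cdot 61 \left(- \frac{29}{14}\right) = \frac{7198}{81} \left(- \frac{29}{14}\right) = - \frac{104371}{567}$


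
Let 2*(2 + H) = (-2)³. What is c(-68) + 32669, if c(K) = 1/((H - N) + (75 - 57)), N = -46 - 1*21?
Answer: 2580852/79 ≈ 32669.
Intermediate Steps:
H = -6 (H = -2 + (½)*(-2)³ = -2 + (½)*(-8) = -2 - 4 = -6)
N = -67 (N = -46 - 21 = -67)
c(K) = 1/79 (c(K) = 1/((-6 - 1*(-67)) + (75 - 57)) = 1/((-6 + 67) + 18) = 1/(61 + 18) = 1/79)
c(-68) + 32669 = 1/79 + 32669 = 2580852/79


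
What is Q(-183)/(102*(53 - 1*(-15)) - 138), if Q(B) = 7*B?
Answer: -427/2266 ≈ -0.18844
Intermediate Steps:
Q(-183)/(102*(53 - 1*(-15)) - 138) = (7*(-183))/(102*(53 - 1*(-15)) - 138) = -1281/(102*(53 + 15) - 138) = -1281/(102*68 - 138) = -1281/(6936 - 138) = -1281/6798 = -1281*1/6798 = -427/2266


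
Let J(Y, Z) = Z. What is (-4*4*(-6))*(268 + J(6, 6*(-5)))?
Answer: 22848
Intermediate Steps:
(-4*4*(-6))*(268 + J(6, 6*(-5))) = (-4*4*(-6))*(268 + 6*(-5)) = (-16*(-6))*(268 - 30) = -1*(-96)*238 = 96*238 = 22848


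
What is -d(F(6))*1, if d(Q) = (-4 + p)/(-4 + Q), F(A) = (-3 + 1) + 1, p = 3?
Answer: -⅕ ≈ -0.20000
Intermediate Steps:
F(A) = -1 (F(A) = -2 + 1 = -1)
d(Q) = -1/(-4 + Q) (d(Q) = (-4 + 3)/(-4 + Q) = -1/(-4 + Q))
-d(F(6))*1 = -(-1)/(-4 - 1)*1 = -(-1)/(-5)*1 = -(-1)*(-1)/5*1 = -1*⅕*1 = -⅕*1 = -⅕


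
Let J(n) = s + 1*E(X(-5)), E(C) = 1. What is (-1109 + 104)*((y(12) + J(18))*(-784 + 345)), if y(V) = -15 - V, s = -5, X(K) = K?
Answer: -13677045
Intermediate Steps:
J(n) = -4 (J(n) = -5 + 1*1 = -5 + 1 = -4)
(-1109 + 104)*((y(12) + J(18))*(-784 + 345)) = (-1109 + 104)*(((-15 - 1*12) - 4)*(-784 + 345)) = -1005*((-15 - 12) - 4)*(-439) = -1005*(-27 - 4)*(-439) = -(-31155)*(-439) = -1005*13609 = -13677045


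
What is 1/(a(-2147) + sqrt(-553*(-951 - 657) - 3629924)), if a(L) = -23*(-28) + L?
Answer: -1503/4999709 - 10*I*sqrt(27407)/4999709 ≈ -0.00030062 - 0.00033112*I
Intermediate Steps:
a(L) = 644 + L
1/(a(-2147) + sqrt(-553*(-951 - 657) - 3629924)) = 1/((644 - 2147) + sqrt(-553*(-951 - 657) - 3629924)) = 1/(-1503 + sqrt(-553*(-1608) - 3629924)) = 1/(-1503 + sqrt(889224 - 3629924)) = 1/(-1503 + sqrt(-2740700)) = 1/(-1503 + 10*I*sqrt(27407))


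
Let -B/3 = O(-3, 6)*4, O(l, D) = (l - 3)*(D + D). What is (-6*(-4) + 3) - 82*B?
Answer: -70821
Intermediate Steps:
O(l, D) = 2*D*(-3 + l) (O(l, D) = (-3 + l)*(2*D) = 2*D*(-3 + l))
B = 864 (B = -3*2*6*(-3 - 3)*4 = -3*2*6*(-6)*4 = -(-216)*4 = -3*(-288) = 864)
(-6*(-4) + 3) - 82*B = (-6*(-4) + 3) - 82*864 = (24 + 3) - 70848 = 27 - 70848 = -70821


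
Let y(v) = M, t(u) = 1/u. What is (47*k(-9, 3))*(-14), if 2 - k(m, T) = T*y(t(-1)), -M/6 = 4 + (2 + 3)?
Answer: -107912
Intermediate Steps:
M = -54 (M = -6*(4 + (2 + 3)) = -6*(4 + 5) = -6*9 = -54)
y(v) = -54
k(m, T) = 2 + 54*T (k(m, T) = 2 - T*(-54) = 2 - (-54)*T = 2 + 54*T)
(47*k(-9, 3))*(-14) = (47*(2 + 54*3))*(-14) = (47*(2 + 162))*(-14) = (47*164)*(-14) = 7708*(-14) = -107912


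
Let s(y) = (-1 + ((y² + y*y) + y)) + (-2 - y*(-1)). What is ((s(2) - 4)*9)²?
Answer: 2025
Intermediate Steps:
s(y) = -3 + 2*y + 2*y² (s(y) = (-1 + ((y² + y²) + y)) + (-2 + y) = (-1 + (2*y² + y)) + (-2 + y) = (-1 + (y + 2*y²)) + (-2 + y) = (-1 + y + 2*y²) + (-2 + y) = -3 + 2*y + 2*y²)
((s(2) - 4)*9)² = (((-3 + 2*2 + 2*2²) - 4)*9)² = (((-3 + 4 + 2*4) - 4)*9)² = (((-3 + 4 + 8) - 4)*9)² = ((9 - 4)*9)² = (5*9)² = 45² = 2025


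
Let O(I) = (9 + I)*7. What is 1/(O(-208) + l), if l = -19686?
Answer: -1/21079 ≈ -4.7441e-5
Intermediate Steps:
O(I) = 63 + 7*I
1/(O(-208) + l) = 1/((63 + 7*(-208)) - 19686) = 1/((63 - 1456) - 19686) = 1/(-1393 - 19686) = 1/(-21079) = -1/21079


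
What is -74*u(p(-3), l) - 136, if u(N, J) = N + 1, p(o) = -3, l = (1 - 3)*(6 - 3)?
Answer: 12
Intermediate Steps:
l = -6 (l = -2*3 = -6)
u(N, J) = 1 + N
-74*u(p(-3), l) - 136 = -74*(1 - 3) - 136 = -74*(-2) - 136 = 148 - 136 = 12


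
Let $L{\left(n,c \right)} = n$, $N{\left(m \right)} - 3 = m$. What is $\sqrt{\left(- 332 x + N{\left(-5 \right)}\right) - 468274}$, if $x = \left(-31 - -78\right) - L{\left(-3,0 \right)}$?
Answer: $2 i \sqrt{121219} \approx 696.33 i$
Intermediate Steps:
$N{\left(m \right)} = 3 + m$
$x = 50$ ($x = \left(-31 - -78\right) - -3 = \left(-31 + 78\right) + 3 = 47 + 3 = 50$)
$\sqrt{\left(- 332 x + N{\left(-5 \right)}\right) - 468274} = \sqrt{\left(\left(-332\right) 50 + \left(3 - 5\right)\right) - 468274} = \sqrt{\left(-16600 - 2\right) - 468274} = \sqrt{-16602 - 468274} = \sqrt{-484876} = 2 i \sqrt{121219}$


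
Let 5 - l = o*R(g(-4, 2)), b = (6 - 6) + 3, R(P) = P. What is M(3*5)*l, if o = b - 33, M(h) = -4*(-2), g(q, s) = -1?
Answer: -200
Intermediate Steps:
b = 3 (b = 0 + 3 = 3)
M(h) = 8
o = -30 (o = 3 - 33 = -30)
l = -25 (l = 5 - (-30)*(-1) = 5 - 1*30 = 5 - 30 = -25)
M(3*5)*l = 8*(-25) = -200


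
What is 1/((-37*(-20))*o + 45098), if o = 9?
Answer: 1/51758 ≈ 1.9321e-5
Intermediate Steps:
1/((-37*(-20))*o + 45098) = 1/(-37*(-20)*9 + 45098) = 1/(740*9 + 45098) = 1/(6660 + 45098) = 1/51758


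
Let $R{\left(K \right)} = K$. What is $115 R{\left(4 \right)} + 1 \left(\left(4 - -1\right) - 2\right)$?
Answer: $463$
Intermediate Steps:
$115 R{\left(4 \right)} + 1 \left(\left(4 - -1\right) - 2\right) = 115 \cdot 4 + 1 \left(\left(4 - -1\right) - 2\right) = 460 + 1 \left(\left(4 + 1\right) - 2\right) = 460 + 1 \left(5 - 2\right) = 460 + 1 \cdot 3 = 460 + 3 = 463$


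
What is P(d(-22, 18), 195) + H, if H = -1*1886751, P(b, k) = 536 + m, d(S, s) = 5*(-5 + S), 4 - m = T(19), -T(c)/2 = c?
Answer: -1886173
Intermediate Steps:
T(c) = -2*c
m = 42 (m = 4 - (-2)*19 = 4 - 1*(-38) = 4 + 38 = 42)
d(S, s) = -25 + 5*S
P(b, k) = 578 (P(b, k) = 536 + 42 = 578)
H = -1886751
P(d(-22, 18), 195) + H = 578 - 1886751 = -1886173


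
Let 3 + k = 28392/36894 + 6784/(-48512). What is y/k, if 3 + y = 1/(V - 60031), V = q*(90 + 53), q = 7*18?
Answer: 11297406340/8925955941 ≈ 1.2657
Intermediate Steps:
q = 126
V = 18018 (V = 126*(90 + 53) = 126*143 = 18018)
y = -126040/42013 (y = -3 + 1/(18018 - 60031) = -3 + 1/(-42013) = -3 - 1/42013 = -126040/42013 ≈ -3.0000)
k = -424914/179267 (k = -3 + (28392/36894 + 6784/(-48512)) = -3 + (28392*(1/36894) + 6784*(-1/48512)) = -3 + (364/473 - 53/379) = -3 + 112887/179267 = -424914/179267 ≈ -2.3703)
y/k = -126040/(42013*(-424914/179267)) = -126040/42013*(-179267/424914) = 11297406340/8925955941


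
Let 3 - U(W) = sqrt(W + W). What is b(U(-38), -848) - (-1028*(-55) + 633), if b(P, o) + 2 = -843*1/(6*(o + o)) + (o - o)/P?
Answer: -193937319/3392 ≈ -57175.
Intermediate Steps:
U(W) = 3 - sqrt(2)*sqrt(W) (U(W) = 3 - sqrt(W + W) = 3 - sqrt(2*W) = 3 - sqrt(2)*sqrt(W))
b(P, o) = -2 - 281/(4*o) (b(P, o) = -2 + (-843*1/(6*(o + o)) + (o - o)/P) = -2 + (-843*1/(12*o) + 0/P) = -2 + (-843*1/(12*o) + 0) = -2 + (-281/(4*o) + 0) = -2 - 281/(4*o))
b(U(-38), -848) - (-1028*(-55) + 633) = (-2 - 281/4/(-848)) - (-1028*(-55) + 633) = (-2 - 281/4*(-1/848)) - (56540 + 633) = (-2 + 281/3392) - 1*57173 = -6503/3392 - 57173 = -193937319/3392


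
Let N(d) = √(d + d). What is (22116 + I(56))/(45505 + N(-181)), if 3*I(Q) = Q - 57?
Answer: 3019120235/6212116161 - 66347*I*√362/6212116161 ≈ 0.48601 - 0.00020321*I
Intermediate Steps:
I(Q) = -19 + Q/3 (I(Q) = (Q - 57)/3 = (-57 + Q)/3 = -19 + Q/3)
N(d) = √2*√d (N(d) = √(2*d) = √2*√d)
(22116 + I(56))/(45505 + N(-181)) = (22116 + (-19 + (⅓)*56))/(45505 + √2*√(-181)) = (22116 + (-19 + 56/3))/(45505 + √2*(I*√181)) = (22116 - ⅓)/(45505 + I*√362) = 66347/(3*(45505 + I*√362))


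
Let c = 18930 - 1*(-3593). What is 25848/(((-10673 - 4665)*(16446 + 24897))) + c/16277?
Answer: 2380306670431/1720258981453 ≈ 1.3837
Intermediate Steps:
c = 22523 (c = 18930 + 3593 = 22523)
25848/(((-10673 - 4665)*(16446 + 24897))) + c/16277 = 25848/(((-10673 - 4665)*(16446 + 24897))) + 22523/16277 = 25848/((-15338*41343)) + 22523*(1/16277) = 25848/(-634118934) + 22523/16277 = 25848*(-1/634118934) + 22523/16277 = -4308/105686489 + 22523/16277 = 2380306670431/1720258981453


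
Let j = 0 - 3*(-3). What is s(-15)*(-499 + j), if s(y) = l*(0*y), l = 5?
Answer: 0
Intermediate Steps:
s(y) = 0 (s(y) = 5*(0*y) = 5*0 = 0)
j = 9 (j = 0 + 9 = 9)
s(-15)*(-499 + j) = 0*(-499 + 9) = 0*(-490) = 0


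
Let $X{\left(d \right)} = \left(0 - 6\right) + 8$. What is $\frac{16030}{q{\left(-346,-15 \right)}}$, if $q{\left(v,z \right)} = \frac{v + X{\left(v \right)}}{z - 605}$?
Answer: $\frac{1242325}{43} \approx 28891.0$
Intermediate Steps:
$X{\left(d \right)} = 2$ ($X{\left(d \right)} = -6 + 8 = 2$)
$q{\left(v,z \right)} = \frac{2 + v}{-605 + z}$ ($q{\left(v,z \right)} = \frac{v + 2}{z - 605} = \frac{2 + v}{-605 + z}$)
$\frac{16030}{q{\left(-346,-15 \right)}} = \frac{16030}{\frac{1}{-605 - 15} \left(2 - 346\right)} = \frac{16030}{\frac{1}{-620} \left(-344\right)} = \frac{16030}{\left(- \frac{1}{620}\right) \left(-344\right)} = \frac{16030}{\frac{86}{155}} = 16030 \cdot \frac{155}{86} = \frac{1242325}{43}$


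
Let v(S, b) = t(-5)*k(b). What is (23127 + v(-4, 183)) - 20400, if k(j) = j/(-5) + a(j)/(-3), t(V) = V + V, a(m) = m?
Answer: 3703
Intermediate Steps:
t(V) = 2*V
k(j) = -8*j/15 (k(j) = j/(-5) + j/(-3) = j*(-⅕) + j*(-⅓) = -j/5 - j/3 = -8*j/15)
v(S, b) = 16*b/3 (v(S, b) = (2*(-5))*(-8*b/15) = -(-16)*b/3 = 16*b/3)
(23127 + v(-4, 183)) - 20400 = (23127 + (16/3)*183) - 20400 = (23127 + 976) - 20400 = 24103 - 20400 = 3703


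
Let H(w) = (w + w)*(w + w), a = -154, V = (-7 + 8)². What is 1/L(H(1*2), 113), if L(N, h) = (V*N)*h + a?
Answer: 1/1654 ≈ 0.00060460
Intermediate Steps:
V = 1 (V = 1² = 1)
H(w) = 4*w² (H(w) = (2*w)*(2*w) = 4*w²)
L(N, h) = -154 + N*h (L(N, h) = (1*N)*h - 154 = N*h - 154 = -154 + N*h)
1/L(H(1*2), 113) = 1/(-154 + (4*(1*2)²)*113) = 1/(-154 + (4*2²)*113) = 1/(-154 + (4*4)*113) = 1/(-154 + 16*113) = 1/(-154 + 1808) = 1/1654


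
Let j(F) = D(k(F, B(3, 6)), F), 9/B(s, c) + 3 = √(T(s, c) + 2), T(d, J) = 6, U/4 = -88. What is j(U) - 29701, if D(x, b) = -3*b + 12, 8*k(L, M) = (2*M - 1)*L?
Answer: -28633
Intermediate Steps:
U = -352 (U = 4*(-88) = -352)
B(s, c) = 9/(-3 + 2*√2) (B(s, c) = 9/(-3 + √(6 + 2)) = 9/(-3 + √8) = 9/(-3 + 2*√2))
k(L, M) = L*(-1 + 2*M)/8 (k(L, M) = ((2*M - 1)*L)/8 = ((-1 + 2*M)*L)/8 = (L*(-1 + 2*M))/8 = L*(-1 + 2*M)/8)
D(x, b) = 12 - 3*b
j(F) = 12 - 3*F
j(U) - 29701 = (12 - 3*(-352)) - 29701 = (12 + 1056) - 29701 = 1068 - 29701 = -28633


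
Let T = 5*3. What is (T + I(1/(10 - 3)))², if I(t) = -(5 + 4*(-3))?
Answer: 484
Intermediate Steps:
I(t) = 7 (I(t) = -(5 - 12) = -1*(-7) = 7)
T = 15
(T + I(1/(10 - 3)))² = (15 + 7)² = 22² = 484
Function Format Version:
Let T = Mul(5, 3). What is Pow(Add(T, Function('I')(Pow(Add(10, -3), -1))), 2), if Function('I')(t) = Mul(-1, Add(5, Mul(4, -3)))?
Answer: 484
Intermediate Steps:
Function('I')(t) = 7 (Function('I')(t) = Mul(-1, Add(5, -12)) = Mul(-1, -7) = 7)
T = 15
Pow(Add(T, Function('I')(Pow(Add(10, -3), -1))), 2) = Pow(Add(15, 7), 2) = Pow(22, 2) = 484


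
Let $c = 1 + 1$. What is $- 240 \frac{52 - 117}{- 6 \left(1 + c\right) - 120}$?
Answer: $- \frac{2600}{23} \approx -113.04$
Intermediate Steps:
$c = 2$
$- 240 \frac{52 - 117}{- 6 \left(1 + c\right) - 120} = - 240 \frac{52 - 117}{- 6 \left(1 + 2\right) - 120} = - 240 \left(- \frac{65}{\left(-6\right) 3 - 120}\right) = - 240 \left(- \frac{65}{-18 - 120}\right) = - 240 \left(- \frac{65}{-138}\right) = - 240 \left(\left(-65\right) \left(- \frac{1}{138}\right)\right) = \left(-240\right) \frac{65}{138} = - \frac{2600}{23}$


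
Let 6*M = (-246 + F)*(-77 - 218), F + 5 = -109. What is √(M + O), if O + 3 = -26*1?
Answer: √17671 ≈ 132.93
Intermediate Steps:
F = -114 (F = -5 - 109 = -114)
M = 17700 (M = ((-246 - 114)*(-77 - 218))/6 = (-360*(-295))/6 = (⅙)*106200 = 17700)
O = -29 (O = -3 - 26*1 = -3 - 26 = -29)
√(M + O) = √(17700 - 29) = √17671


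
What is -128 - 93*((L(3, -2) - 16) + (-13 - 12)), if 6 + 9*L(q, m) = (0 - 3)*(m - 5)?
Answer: 3530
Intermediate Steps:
L(q, m) = 1 - m/3 (L(q, m) = -⅔ + ((0 - 3)*(m - 5))/9 = -⅔ + (-3*(-5 + m))/9 = -⅔ + (15 - 3*m)/9 = -⅔ + (5/3 - m/3) = 1 - m/3)
-128 - 93*((L(3, -2) - 16) + (-13 - 12)) = -128 - 93*(((1 - ⅓*(-2)) - 16) + (-13 - 12)) = -128 - 93*(((1 + ⅔) - 16) - 25) = -128 - 93*((5/3 - 16) - 25) = -128 - 93*(-43/3 - 25) = -128 - 93*(-118/3) = -128 + 3658 = 3530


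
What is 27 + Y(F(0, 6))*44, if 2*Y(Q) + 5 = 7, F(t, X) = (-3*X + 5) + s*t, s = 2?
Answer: 71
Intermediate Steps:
F(t, X) = 5 - 3*X + 2*t (F(t, X) = (-3*X + 5) + 2*t = (5 - 3*X) + 2*t = 5 - 3*X + 2*t)
Y(Q) = 1 (Y(Q) = -5/2 + (½)*7 = -5/2 + 7/2 = 1)
27 + Y(F(0, 6))*44 = 27 + 1*44 = 27 + 44 = 71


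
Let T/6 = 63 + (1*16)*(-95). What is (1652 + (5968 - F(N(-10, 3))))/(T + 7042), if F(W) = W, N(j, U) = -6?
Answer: -3813/850 ≈ -4.4859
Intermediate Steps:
T = -8742 (T = 6*(63 + (1*16)*(-95)) = 6*(63 + 16*(-95)) = 6*(63 - 1520) = 6*(-1457) = -8742)
(1652 + (5968 - F(N(-10, 3))))/(T + 7042) = (1652 + (5968 - 1*(-6)))/(-8742 + 7042) = (1652 + (5968 + 6))/(-1700) = (1652 + 5974)*(-1/1700) = 7626*(-1/1700) = -3813/850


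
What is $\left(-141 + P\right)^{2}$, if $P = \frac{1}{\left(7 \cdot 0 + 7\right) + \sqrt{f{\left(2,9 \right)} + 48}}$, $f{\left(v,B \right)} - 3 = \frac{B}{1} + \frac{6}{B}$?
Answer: $\frac{\left(4956 - \sqrt{546}\right)^{2}}{1225} \approx 19862.0$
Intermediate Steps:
$f{\left(v,B \right)} = 3 + B + \frac{6}{B}$ ($f{\left(v,B \right)} = 3 + \left(\frac{B}{1} + \frac{6}{B}\right) = 3 + \left(B 1 + \frac{6}{B}\right) = 3 + \left(B + \frac{6}{B}\right) = 3 + B + \frac{6}{B}$)
$P = \frac{1}{7 + \frac{\sqrt{546}}{3}}$ ($P = \frac{1}{\left(7 \cdot 0 + 7\right) + \sqrt{\left(3 + 9 + \frac{6}{9}\right) + 48}} = \frac{1}{\left(0 + 7\right) + \sqrt{\left(3 + 9 + 6 \cdot \frac{1}{9}\right) + 48}} = \frac{1}{7 + \sqrt{\left(3 + 9 + \frac{2}{3}\right) + 48}} = \frac{1}{7 + \sqrt{\frac{38}{3} + 48}} = \frac{1}{7 + \sqrt{\frac{182}{3}}} = \frac{1}{7 + \frac{\sqrt{546}}{3}} \approx 0.067618$)
$\left(-141 + P\right)^{2} = \left(-141 - \left(\frac{3}{5} - \frac{\sqrt{546}}{35}\right)\right)^{2} = \left(- \frac{708}{5} + \frac{\sqrt{546}}{35}\right)^{2}$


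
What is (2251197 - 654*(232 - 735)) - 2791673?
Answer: -211514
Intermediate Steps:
(2251197 - 654*(232 - 735)) - 2791673 = (2251197 - 654*(-503)) - 2791673 = (2251197 + 328962) - 2791673 = 2580159 - 2791673 = -211514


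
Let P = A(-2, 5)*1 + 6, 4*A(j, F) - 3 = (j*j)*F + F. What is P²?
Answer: 169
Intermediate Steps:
A(j, F) = ¾ + F/4 + F*j²/4 (A(j, F) = ¾ + ((j*j)*F + F)/4 = ¾ + (j²*F + F)/4 = ¾ + (F*j² + F)/4 = ¾ + (F + F*j²)/4 = ¾ + (F/4 + F*j²/4) = ¾ + F/4 + F*j²/4)
P = 13 (P = (¾ + (¼)*5 + (¼)*5*(-2)²)*1 + 6 = (¾ + 5/4 + (¼)*5*4)*1 + 6 = (¾ + 5/4 + 5)*1 + 6 = 7*1 + 6 = 7 + 6 = 13)
P² = 13² = 169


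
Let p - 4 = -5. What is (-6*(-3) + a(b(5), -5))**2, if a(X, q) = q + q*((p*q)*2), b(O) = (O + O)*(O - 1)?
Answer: 1369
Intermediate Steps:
p = -1 (p = 4 - 5 = -1)
b(O) = 2*O*(-1 + O) (b(O) = (2*O)*(-1 + O) = 2*O*(-1 + O))
a(X, q) = q - 2*q**2 (a(X, q) = q + q*(-q*2) = q + q*(-2*q) = q - 2*q**2)
(-6*(-3) + a(b(5), -5))**2 = (-6*(-3) - 5*(1 - 2*(-5)))**2 = (18 - 5*(1 + 10))**2 = (18 - 5*11)**2 = (18 - 55)**2 = (-37)**2 = 1369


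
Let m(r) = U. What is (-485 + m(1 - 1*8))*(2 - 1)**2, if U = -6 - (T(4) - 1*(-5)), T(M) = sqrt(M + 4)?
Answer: -496 - 2*sqrt(2) ≈ -498.83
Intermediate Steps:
T(M) = sqrt(4 + M)
U = -11 - 2*sqrt(2) (U = -6 - (sqrt(4 + 4) - 1*(-5)) = -6 - (sqrt(8) + 5) = -6 - (2*sqrt(2) + 5) = -6 - (5 + 2*sqrt(2)) = -6 + (-5 - 2*sqrt(2)) = -11 - 2*sqrt(2) ≈ -13.828)
m(r) = -11 - 2*sqrt(2)
(-485 + m(1 - 1*8))*(2 - 1)**2 = (-485 + (-11 - 2*sqrt(2)))*(2 - 1)**2 = (-496 - 2*sqrt(2))*1**2 = (-496 - 2*sqrt(2))*1 = -496 - 2*sqrt(2)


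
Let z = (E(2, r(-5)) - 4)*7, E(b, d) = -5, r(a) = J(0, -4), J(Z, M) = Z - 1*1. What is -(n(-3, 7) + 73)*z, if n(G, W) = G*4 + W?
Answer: 4284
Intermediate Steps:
J(Z, M) = -1 + Z (J(Z, M) = Z - 1 = -1 + Z)
r(a) = -1 (r(a) = -1 + 0 = -1)
z = -63 (z = (-5 - 4)*7 = -9*7 = -63)
n(G, W) = W + 4*G (n(G, W) = 4*G + W = W + 4*G)
-(n(-3, 7) + 73)*z = -((7 + 4*(-3)) + 73)*(-63) = -((7 - 12) + 73)*(-63) = -(-5 + 73)*(-63) = -68*(-63) = -1*(-4284) = 4284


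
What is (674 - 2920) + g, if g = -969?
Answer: -3215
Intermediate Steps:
(674 - 2920) + g = (674 - 2920) - 969 = -2246 - 969 = -3215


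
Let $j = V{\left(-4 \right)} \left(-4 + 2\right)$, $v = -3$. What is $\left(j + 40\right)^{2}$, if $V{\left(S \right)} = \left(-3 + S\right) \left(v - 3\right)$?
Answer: $1936$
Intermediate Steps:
$V{\left(S \right)} = 18 - 6 S$ ($V{\left(S \right)} = \left(-3 + S\right) \left(-3 - 3\right) = \left(-3 + S\right) \left(-6\right) = 18 - 6 S$)
$j = -84$ ($j = \left(18 - -24\right) \left(-4 + 2\right) = \left(18 + 24\right) \left(-2\right) = 42 \left(-2\right) = -84$)
$\left(j + 40\right)^{2} = \left(-84 + 40\right)^{2} = \left(-44\right)^{2} = 1936$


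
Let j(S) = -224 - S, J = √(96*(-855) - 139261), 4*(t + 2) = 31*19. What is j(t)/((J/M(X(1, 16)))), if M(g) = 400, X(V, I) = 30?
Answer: 147700*I*√221341/221341 ≈ 313.94*I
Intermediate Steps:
t = 581/4 (t = -2 + (31*19)/4 = -2 + (¼)*589 = -2 + 589/4 = 581/4 ≈ 145.25)
J = I*√221341 (J = √(-82080 - 139261) = √(-221341) = I*√221341 ≈ 470.47*I)
j(t)/((J/M(X(1, 16)))) = (-224 - 1*581/4)/(((I*√221341)/400)) = (-224 - 581/4)/(((I*√221341)*(1/400))) = -1477*(-400*I*√221341/221341)/4 = -(-147700)*I*√221341/221341 = 147700*I*√221341/221341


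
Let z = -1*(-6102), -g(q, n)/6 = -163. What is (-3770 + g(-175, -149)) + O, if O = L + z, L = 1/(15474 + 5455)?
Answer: 69274991/20929 ≈ 3310.0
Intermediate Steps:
g(q, n) = 978 (g(q, n) = -6*(-163) = 978)
z = 6102
L = 1/20929 ≈ 4.7781e-5
O = 127708759/20929 (O = 1/20929 + 6102 = 127708759/20929 ≈ 6102.0)
(-3770 + g(-175, -149)) + O = (-3770 + 978) + 127708759/20929 = -2792 + 127708759/20929 = 69274991/20929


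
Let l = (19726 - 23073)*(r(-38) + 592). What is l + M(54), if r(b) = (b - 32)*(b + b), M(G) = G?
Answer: -19787410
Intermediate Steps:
r(b) = 2*b*(-32 + b) (r(b) = (-32 + b)*(2*b) = 2*b*(-32 + b))
l = -19787464 (l = (19726 - 23073)*(2*(-38)*(-32 - 38) + 592) = -3347*(2*(-38)*(-70) + 592) = -3347*(5320 + 592) = -3347*5912 = -19787464)
l + M(54) = -19787464 + 54 = -19787410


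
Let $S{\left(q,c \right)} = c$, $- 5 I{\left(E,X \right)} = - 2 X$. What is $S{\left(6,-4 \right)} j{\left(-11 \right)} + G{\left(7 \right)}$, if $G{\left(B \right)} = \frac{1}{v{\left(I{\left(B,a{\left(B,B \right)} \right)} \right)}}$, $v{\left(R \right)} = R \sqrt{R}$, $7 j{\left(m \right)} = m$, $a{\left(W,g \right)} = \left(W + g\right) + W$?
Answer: $\frac{44}{7} + \frac{5 \sqrt{210}}{1764} \approx 6.3268$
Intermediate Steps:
$a{\left(W,g \right)} = g + 2 W$
$I{\left(E,X \right)} = \frac{2 X}{5}$ ($I{\left(E,X \right)} = - \frac{\left(-2\right) X}{5} = \frac{2 X}{5}$)
$j{\left(m \right)} = \frac{m}{7}$
$v{\left(R \right)} = R^{\frac{3}{2}}$
$G{\left(B \right)} = \frac{5 \sqrt{30}}{36 B^{\frac{3}{2}}}$ ($G{\left(B \right)} = \frac{1}{\left(\frac{2 \left(B + 2 B\right)}{5}\right)^{\frac{3}{2}}} = \frac{1}{\left(\frac{2 \cdot 3 B}{5}\right)^{\frac{3}{2}}} = \frac{1}{\left(\frac{6 B}{5}\right)^{\frac{3}{2}}} = \frac{1}{\frac{6}{25} \sqrt{30} B^{\frac{3}{2}}} = \frac{5 \sqrt{30}}{36 B^{\frac{3}{2}}}$)
$S{\left(6,-4 \right)} j{\left(-11 \right)} + G{\left(7 \right)} = - 4 \cdot \frac{1}{7} \left(-11\right) + \frac{5 \sqrt{30}}{36 \cdot 7 \sqrt{7}} = \left(-4\right) \left(- \frac{11}{7}\right) + \frac{5 \sqrt{30} \frac{\sqrt{7}}{49}}{36} = \frac{44}{7} + \frac{5 \sqrt{210}}{1764}$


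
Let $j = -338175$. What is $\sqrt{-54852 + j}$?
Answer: $i \sqrt{393027} \approx 626.92 i$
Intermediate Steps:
$\sqrt{-54852 + j} = \sqrt{-54852 - 338175} = \sqrt{-393027} = i \sqrt{393027}$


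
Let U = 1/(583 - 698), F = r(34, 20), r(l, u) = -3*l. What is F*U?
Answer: 102/115 ≈ 0.88696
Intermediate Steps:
F = -102 (F = -3*34 = -102)
U = -1/115 (U = 1/(-115) = -1/115 ≈ -0.0086956)
F*U = -102*(-1/115) = 102/115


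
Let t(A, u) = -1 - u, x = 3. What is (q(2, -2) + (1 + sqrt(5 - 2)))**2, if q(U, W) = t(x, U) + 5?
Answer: (3 + sqrt(3))**2 ≈ 22.392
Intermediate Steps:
q(U, W) = 4 - U (q(U, W) = (-1 - U) + 5 = 4 - U)
(q(2, -2) + (1 + sqrt(5 - 2)))**2 = ((4 - 1*2) + (1 + sqrt(5 - 2)))**2 = ((4 - 2) + (1 + sqrt(3)))**2 = (2 + (1 + sqrt(3)))**2 = (3 + sqrt(3))**2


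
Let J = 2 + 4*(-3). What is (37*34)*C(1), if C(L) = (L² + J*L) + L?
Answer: -10064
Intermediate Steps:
J = -10 (J = 2 - 12 = -10)
C(L) = L² - 9*L (C(L) = (L² - 10*L) + L = L² - 9*L)
(37*34)*C(1) = (37*34)*(1*(-9 + 1)) = 1258*(1*(-8)) = 1258*(-8) = -10064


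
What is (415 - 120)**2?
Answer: 87025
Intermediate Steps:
(415 - 120)**2 = 295**2 = 87025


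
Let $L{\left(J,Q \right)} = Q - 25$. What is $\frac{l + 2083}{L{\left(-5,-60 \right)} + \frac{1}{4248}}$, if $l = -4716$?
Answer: $\frac{11184984}{361079} \approx 30.977$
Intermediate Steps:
$L{\left(J,Q \right)} = -25 + Q$ ($L{\left(J,Q \right)} = Q - 25 = -25 + Q$)
$\frac{l + 2083}{L{\left(-5,-60 \right)} + \frac{1}{4248}} = \frac{-4716 + 2083}{\left(-25 - 60\right) + \frac{1}{4248}} = - \frac{2633}{-85 + \frac{1}{4248}} = - \frac{2633}{- \frac{361079}{4248}} = \left(-2633\right) \left(- \frac{4248}{361079}\right) = \frac{11184984}{361079}$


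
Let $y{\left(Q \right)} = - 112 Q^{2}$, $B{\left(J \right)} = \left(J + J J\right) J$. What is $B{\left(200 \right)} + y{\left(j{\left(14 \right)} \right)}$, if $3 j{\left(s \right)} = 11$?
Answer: $\frac{72346448}{9} \approx 8.0385 \cdot 10^{6}$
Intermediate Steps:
$B{\left(J \right)} = J \left(J + J^{2}\right)$ ($B{\left(J \right)} = \left(J + J^{2}\right) J = J \left(J + J^{2}\right)$)
$j{\left(s \right)} = \frac{11}{3}$ ($j{\left(s \right)} = \frac{1}{3} \cdot 11 = \frac{11}{3}$)
$B{\left(200 \right)} + y{\left(j{\left(14 \right)} \right)} = 200^{2} \left(1 + 200\right) - 112 \left(\frac{11}{3}\right)^{2} = 40000 \cdot 201 - \frac{13552}{9} = 8040000 - \frac{13552}{9} = \frac{72346448}{9}$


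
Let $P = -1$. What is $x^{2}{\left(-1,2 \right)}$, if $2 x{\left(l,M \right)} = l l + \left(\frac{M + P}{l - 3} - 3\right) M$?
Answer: $\frac{121}{16} \approx 7.5625$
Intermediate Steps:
$x{\left(l,M \right)} = \frac{l^{2}}{2} + \frac{M \left(-3 + \frac{-1 + M}{-3 + l}\right)}{2}$ ($x{\left(l,M \right)} = \frac{l l + \left(\frac{M - 1}{l - 3} - 3\right) M}{2} = \frac{l^{2} + \left(\frac{-1 + M}{-3 + l} - 3\right) M}{2} = \frac{l^{2} + \left(-3 + \frac{-1 + M}{-3 + l}\right) M}{2} = \frac{l^{2} + M \left(-3 + \frac{-1 + M}{-3 + l}\right)}{2} = \frac{l^{2}}{2} + \frac{M \left(-3 + \frac{-1 + M}{-3 + l}\right)}{2}$)
$x^{2}{\left(-1,2 \right)} = \left(\frac{2^{2} + \left(-1\right)^{3} - 3 \left(-1\right)^{2} + 8 \cdot 2 - 6 \left(-1\right)}{2 \left(-3 - 1\right)}\right)^{2} = \left(\frac{4 - 1 - 3 + 16 + 6}{2 \left(-4\right)}\right)^{2} = \left(\frac{1}{2} \left(- \frac{1}{4}\right) \left(4 - 1 - 3 + 16 + 6\right)\right)^{2} = \left(\frac{1}{2} \left(- \frac{1}{4}\right) 22\right)^{2} = \left(- \frac{11}{4}\right)^{2} = \frac{121}{16}$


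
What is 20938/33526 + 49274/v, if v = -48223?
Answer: -321133475/808362149 ≈ -0.39726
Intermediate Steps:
20938/33526 + 49274/v = 20938/33526 + 49274/(-48223) = 20938*(1/33526) + 49274*(-1/48223) = 10469/16763 - 49274/48223 = -321133475/808362149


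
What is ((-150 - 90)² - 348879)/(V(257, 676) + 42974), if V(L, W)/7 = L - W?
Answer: -97093/13347 ≈ -7.2745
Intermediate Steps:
V(L, W) = -7*W + 7*L (V(L, W) = 7*(L - W) = -7*W + 7*L)
((-150 - 90)² - 348879)/(V(257, 676) + 42974) = ((-150 - 90)² - 348879)/((-7*676 + 7*257) + 42974) = ((-240)² - 348879)/((-4732 + 1799) + 42974) = (57600 - 348879)/(-2933 + 42974) = -291279/40041 = -291279*1/40041 = -97093/13347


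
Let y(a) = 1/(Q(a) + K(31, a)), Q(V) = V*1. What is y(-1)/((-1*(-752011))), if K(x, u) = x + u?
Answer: 1/21808319 ≈ 4.5854e-8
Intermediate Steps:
Q(V) = V
K(x, u) = u + x
y(a) = 1/(31 + 2*a) (y(a) = 1/(a + (a + 31)) = 1/(a + (31 + a)) = 1/(31 + 2*a))
y(-1)/((-1*(-752011))) = 1/((31 + 2*(-1))*((-1*(-752011)))) = 1/((31 - 2)*752011) = (1/752011)/29 = (1/29)*(1/752011) = 1/21808319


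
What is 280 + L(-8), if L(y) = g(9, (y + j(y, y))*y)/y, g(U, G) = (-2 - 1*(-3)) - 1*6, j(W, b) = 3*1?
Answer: 2245/8 ≈ 280.63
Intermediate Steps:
j(W, b) = 3
g(U, G) = -5 (g(U, G) = (-2 + 3) - 6 = 1 - 6 = -5)
L(y) = -5/y
280 + L(-8) = 280 - 5/(-8) = 280 - 5*(-⅛) = 280 + 5/8 = 2245/8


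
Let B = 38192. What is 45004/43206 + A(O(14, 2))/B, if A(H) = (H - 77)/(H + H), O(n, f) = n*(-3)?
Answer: 1145902651/1100082368 ≈ 1.0417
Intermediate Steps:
O(n, f) = -3*n
A(H) = (-77 + H)/(2*H) (A(H) = (-77 + H)/((2*H)) = (-77 + H)*(1/(2*H)) = (-77 + H)/(2*H))
45004/43206 + A(O(14, 2))/B = 45004/43206 + ((-77 - 3*14)/(2*((-3*14))))/38192 = 45004*(1/43206) + ((½)*(-77 - 42)/(-42))*(1/38192) = 22502/21603 + ((½)*(-1/42)*(-119))*(1/38192) = 22502/21603 + (17/12)*(1/38192) = 22502/21603 + 17/458304 = 1145902651/1100082368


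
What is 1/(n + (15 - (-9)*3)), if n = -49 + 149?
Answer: 1/142 ≈ 0.0070423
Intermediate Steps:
n = 100
1/(n + (15 - (-9)*3)) = 1/(100 + (15 - (-9)*3)) = 1/(100 + (15 - 9*(-3))) = 1/(100 + (15 + 27)) = 1/(100 + 42) = 1/142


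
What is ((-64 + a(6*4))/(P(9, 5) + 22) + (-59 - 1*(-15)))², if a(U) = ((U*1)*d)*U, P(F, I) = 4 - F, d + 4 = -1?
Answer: 13630864/289 ≈ 47166.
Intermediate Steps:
d = -5 (d = -4 - 1 = -5)
a(U) = -5*U² (a(U) = ((U*1)*(-5))*U = (U*(-5))*U = (-5*U)*U = -5*U²)
((-64 + a(6*4))/(P(9, 5) + 22) + (-59 - 1*(-15)))² = ((-64 - 5*(6*4)²)/((4 - 1*9) + 22) + (-59 - 1*(-15)))² = ((-64 - 5*24²)/((4 - 9) + 22) + (-59 + 15))² = ((-64 - 5*576)/(-5 + 22) - 44)² = ((-64 - 2880)/17 - 44)² = (-2944*1/17 - 44)² = (-2944/17 - 44)² = (-3692/17)² = 13630864/289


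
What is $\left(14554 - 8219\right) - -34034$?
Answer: $40369$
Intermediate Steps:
$\left(14554 - 8219\right) - -34034 = 6335 + 34034 = 40369$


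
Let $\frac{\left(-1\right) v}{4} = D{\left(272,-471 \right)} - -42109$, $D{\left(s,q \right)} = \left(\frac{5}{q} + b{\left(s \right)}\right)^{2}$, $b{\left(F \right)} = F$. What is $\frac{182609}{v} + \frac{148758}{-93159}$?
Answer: $- \frac{6365896507955549}{3198819974729016} \approx -1.9901$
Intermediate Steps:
$D{\left(s,q \right)} = \left(s + \frac{5}{q}\right)^{2}$ ($D{\left(s,q \right)} = \left(\frac{5}{q} + s\right)^{2} = \left(s + \frac{5}{q}\right)^{2}$)
$v = - \frac{103011624472}{221841}$ ($v = - 4 \left(\frac{\left(5 - 128112\right)^{2}}{221841} - -42109\right) = - 4 \left(\frac{\left(5 - 128112\right)^{2}}{221841} + 42109\right) = - 4 \left(\frac{\left(-128107\right)^{2}}{221841} + 42109\right) = - 4 \left(\frac{1}{221841} \cdot 16411403449 + 42109\right) = - 4 \left(\frac{16411403449}{221841} + 42109\right) = \left(-4\right) \frac{25752906118}{221841} = - \frac{103011624472}{221841} \approx -4.6435 \cdot 10^{5}$)
$\frac{182609}{v} + \frac{148758}{-93159} = \frac{182609}{- \frac{103011624472}{221841}} + \frac{148758}{-93159} = 182609 \left(- \frac{221841}{103011624472}\right) + 148758 \left(- \frac{1}{93159}\right) = - \frac{40510163169}{103011624472} - \frac{49586}{31053} = - \frac{6365896507955549}{3198819974729016}$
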